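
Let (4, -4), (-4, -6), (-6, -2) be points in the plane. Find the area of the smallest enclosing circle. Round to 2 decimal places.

81.68

Call the three points A, B, C in the order given.
Side lengths²: AB² = 68, AC² = 104, BC² = 20.
Since AC² = 104 ≥ 68 + 20 = 88, the angle opposite AC is not acute, so the smallest enclosing circle has AC as diameter.
Centre = midpoint of AC = (-1, -3), r² = 104/4 = 26.
Area = π·r² = π·26 ≈ 81.68.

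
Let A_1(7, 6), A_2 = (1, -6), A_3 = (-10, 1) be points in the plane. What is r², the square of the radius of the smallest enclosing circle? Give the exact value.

66725/841

Side lengths²: A_1A_2² = 180, A_1A_3² = 314, A_2A_3² = 170.
Since A_1A_3² = 314 < 180 + 170 = 350, the triangle is acute, so the smallest enclosing circle is the circumcircle.
Circumcentre = (-36/29, 76/29), r² = 66725/841.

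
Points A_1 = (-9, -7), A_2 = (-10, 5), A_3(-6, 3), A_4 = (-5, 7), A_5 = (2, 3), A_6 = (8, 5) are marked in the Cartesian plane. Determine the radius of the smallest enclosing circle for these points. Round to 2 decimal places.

10.44

By Welzl's lemma the MEC is supported by two points (diametrically opposite) or three points (on a circumcircle).
The minimum enclosing circle is determined by three boundary points: A_1, A_2, A_6.
Their circumcentre is (-1, -7/24) with r² = 62785/576.
The farthest remaining point A_4 is at distance² 39841/576 ≤ 62785/576.
r = √(62785/576) ≈ 10.44.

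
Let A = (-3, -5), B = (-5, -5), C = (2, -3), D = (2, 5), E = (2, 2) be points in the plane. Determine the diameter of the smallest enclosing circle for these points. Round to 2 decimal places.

By Welzl's lemma the MEC is supported by two points (diametrically opposite) or three points (on a circumcircle).
The farthest pair is B–D with squared distance 149. The circle on this segment as diameter has centre (-1.5, 0) and r² = 149/4 = 37.25.
Check A: distance² to centre = 27.25 ≤ 37.25, so it lies inside.
All remaining points lie in this disk, and no smaller disk contains both endpoints, so this is the minimum enclosing circle.
Diameter = 2r = 2√(37.25) ≈ 12.21.

12.21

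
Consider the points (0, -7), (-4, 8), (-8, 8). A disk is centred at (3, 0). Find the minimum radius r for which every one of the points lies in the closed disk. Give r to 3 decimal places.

13.601

The required radius is the distance from (3, 0) to the farthest point.
Squared distances: 58, 113, 185.
Maximum is 185, attained at (-8, 8).
r = √185 ≈ 13.601.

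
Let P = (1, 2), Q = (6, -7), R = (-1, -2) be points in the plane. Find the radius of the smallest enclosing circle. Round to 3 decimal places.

Side lengths²: PQ² = 106, PR² = 20, QR² = 74.
Since PQ² = 106 ≥ 74 + 20 = 94, the angle opposite PQ is not acute, so the smallest enclosing circle has PQ as diameter.
Centre = midpoint of PQ = (3.5, -2.5), r² = 106/4 = 26.5.
r = √(26.5) ≈ 5.148.

5.148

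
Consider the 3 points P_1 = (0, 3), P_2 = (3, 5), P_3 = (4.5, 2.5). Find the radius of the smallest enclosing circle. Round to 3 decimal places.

Side lengths²: P_1P_2² = 13, P_1P_3² = 20.5, P_2P_3² = 8.5.
Since P_1P_3² = 20.5 < 13 + 8.5 = 21.5, the triangle is acute, so the smallest enclosing circle is the circumcircle.
Circumcentre = (95/42, 20/7), r² = 9061/1764.
r = √(9061/1764) ≈ 2.266.

2.266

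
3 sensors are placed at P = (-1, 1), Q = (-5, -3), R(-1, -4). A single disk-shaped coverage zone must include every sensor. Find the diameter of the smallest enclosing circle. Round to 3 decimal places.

5.831

Side lengths²: PQ² = 32, PR² = 25, QR² = 17.
Since PQ² = 32 < 25 + 17 = 42, the triangle is acute, so the smallest enclosing circle is the circumcircle.
Circumcentre = (-2.5, -1.5), r² = 8.5.
Diameter = 2r = 2√(8.5) ≈ 5.831.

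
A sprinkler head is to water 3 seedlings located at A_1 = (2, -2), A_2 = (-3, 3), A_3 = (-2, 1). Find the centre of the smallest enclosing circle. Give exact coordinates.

(-0.5, 0.5)

Side lengths²: A_1A_2² = 50, A_1A_3² = 25, A_2A_3² = 5.
Since A_1A_2² = 50 ≥ 25 + 5 = 30, the angle opposite A_1A_2 is not acute, so the smallest enclosing circle has A_1A_2 as diameter.
Centre = midpoint of A_1A_2 = (-0.5, 0.5), r² = 50/4 = 12.5.
Centre = (-0.5, 0.5).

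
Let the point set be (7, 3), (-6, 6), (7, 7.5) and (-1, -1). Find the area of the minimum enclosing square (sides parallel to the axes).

169

The bounding box has width 13 and height 8.5.
An axis-aligned square enclosing the set must have side ≥ max(width, height).
So the minimum side is max(13, 8.5) = 13.
Area = 13² = 169.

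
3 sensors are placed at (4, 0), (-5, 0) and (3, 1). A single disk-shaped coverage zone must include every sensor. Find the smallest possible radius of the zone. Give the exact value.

Call the three points A, B, C in the order given.
Side lengths²: AB² = 81, AC² = 2, BC² = 65.
Since AB² = 81 ≥ 65 + 2 = 67, the angle opposite AB is not acute, so the smallest enclosing circle has AB as diameter.
Centre = midpoint of AB = (-0.5, 0), r² = 81/4 = 20.25.
r = √(20.25) = 4.5.

4.5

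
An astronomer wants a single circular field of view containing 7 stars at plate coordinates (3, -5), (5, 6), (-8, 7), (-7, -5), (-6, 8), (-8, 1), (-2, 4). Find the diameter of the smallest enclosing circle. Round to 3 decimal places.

16.489

By Welzl's lemma the MEC is supported by two points (diametrically opposite) or three points (on a circumcircle).
The minimum enclosing circle is determined by three boundary points: (5, 6), (-8, 7), (-7, -5).
Their circumcentre is (-117/62, 91/62) with r² = 130645/1922.
The farthest remaining point (3, -5) is at distance² 126305/1922 ≤ 130645/1922.
Diameter = 2r = 2√(130645/1922) ≈ 16.489.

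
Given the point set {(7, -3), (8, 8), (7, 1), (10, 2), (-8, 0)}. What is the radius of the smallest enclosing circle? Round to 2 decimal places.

The minimum enclosing circle of a finite set is fixed by two of the points (as a diameter) or three (as a circumcircle).
The minimum enclosing circle is determined by three boundary points: (8, 8), (10, 2), (-8, 0).
Their circumcentre is (6/7, 16/7) with r² = 4100/49.
The farthest remaining point (7, -3) is at distance² 3218/49 ≤ 4100/49.
r = √(4100/49) ≈ 9.15.

9.15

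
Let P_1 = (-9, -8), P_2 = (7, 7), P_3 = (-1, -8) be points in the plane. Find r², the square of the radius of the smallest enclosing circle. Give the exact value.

120.25

Side lengths²: P_1P_2² = 481, P_1P_3² = 64, P_2P_3² = 289.
Since P_1P_2² = 481 ≥ 289 + 64 = 353, the angle opposite P_1P_2 is not acute, so the smallest enclosing circle has P_1P_2 as diameter.
Centre = midpoint of P_1P_2 = (-1, -0.5), r² = 481/4 = 120.25.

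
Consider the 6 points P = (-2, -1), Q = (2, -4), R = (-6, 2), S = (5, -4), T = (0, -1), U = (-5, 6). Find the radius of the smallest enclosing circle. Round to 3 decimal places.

7.071

The farthest pair is S–U with squared distance 200. The circle on this segment as diameter has centre (0, 1) and r² = 200/4 = 50.
Check P: distance² to centre = 8 ≤ 50, so it lies inside.
All remaining points lie in this disk, and no smaller disk contains both endpoints, so this is the minimum enclosing circle.
r = √50 ≈ 7.071.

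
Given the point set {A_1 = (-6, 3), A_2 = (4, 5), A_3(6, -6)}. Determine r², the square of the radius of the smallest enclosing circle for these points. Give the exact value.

Side lengths²: A_1A_2² = 104, A_1A_3² = 225, A_2A_3² = 125.
Since A_1A_3² = 225 < 125 + 104 = 229, the triangle is acute, so the smallest enclosing circle is the circumcircle.
Circumcentre = (3/38, -53/38), r² = 40625/722.

40625/722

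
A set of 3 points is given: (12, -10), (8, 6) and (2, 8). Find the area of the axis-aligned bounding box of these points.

x ranges over [2, 12], width 10.
y ranges over [-10, 8], height 18.
Area = 10 × 18 = 180.

180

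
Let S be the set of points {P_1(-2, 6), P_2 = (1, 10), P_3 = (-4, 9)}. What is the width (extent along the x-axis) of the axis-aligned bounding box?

max x = 1, min x = -4, so width = 5.

5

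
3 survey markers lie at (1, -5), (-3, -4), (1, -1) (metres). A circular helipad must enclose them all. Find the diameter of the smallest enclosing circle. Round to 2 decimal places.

Call the three points A, B, C in the order given.
Side lengths²: AB² = 17, AC² = 16, BC² = 25.
Since BC² = 25 < 17 + 16 = 33, the triangle is acute, so the smallest enclosing circle is the circumcircle.
Circumcentre = (-0.625, -3), r² = 6.640625.
Diameter = 2r = 2√(6.640625) ≈ 5.15.

5.15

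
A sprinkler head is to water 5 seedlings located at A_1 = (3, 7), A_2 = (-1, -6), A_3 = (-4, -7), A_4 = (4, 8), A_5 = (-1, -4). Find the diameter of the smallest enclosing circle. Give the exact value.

A smallest enclosing disk is always determined by at most three of the input points on its boundary.
The farthest pair is A_3–A_4 with squared distance 289. The circle on this segment as diameter has centre (0, 0.5) and r² = 289/4 = 72.25.
Check A_1: distance² to centre = 51.25 ≤ 72.25, so it lies inside.
All remaining points lie in this disk, and no smaller disk contains both endpoints, so this is the minimum enclosing circle.
Diameter = 2r = 2√(72.25) = 17.

17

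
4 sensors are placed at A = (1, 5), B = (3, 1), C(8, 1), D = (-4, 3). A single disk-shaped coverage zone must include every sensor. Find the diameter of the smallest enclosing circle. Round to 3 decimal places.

A smallest enclosing disk is always determined by at most three of the input points on its boundary.
The farthest pair is C–D with squared distance 148. The circle on this segment as diameter has centre (2, 2) and r² = 148/4 = 37.
Check A: distance² to centre = 10 ≤ 37, so it lies inside.
All remaining points lie in this disk, and no smaller disk contains both endpoints, so this is the minimum enclosing circle.
Diameter = 2r = 2√37 ≈ 12.166.

12.166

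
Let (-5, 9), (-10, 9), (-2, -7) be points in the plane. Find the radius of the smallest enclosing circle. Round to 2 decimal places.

8.94

Call the three points A, B, C in the order given.
Side lengths²: AB² = 25, AC² = 265, BC² = 320.
Since BC² = 320 ≥ 265 + 25 = 290, the angle opposite BC is not acute, so the smallest enclosing circle has BC as diameter.
Centre = midpoint of BC = (-6, 1), r² = 320/4 = 80.
r = √80 ≈ 8.94.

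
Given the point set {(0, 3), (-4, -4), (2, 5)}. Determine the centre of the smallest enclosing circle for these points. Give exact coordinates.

Call the three points A, B, C in the order given.
Side lengths²: AB² = 65, AC² = 8, BC² = 117.
Since BC² = 117 ≥ 65 + 8 = 73, the angle opposite BC is not acute, so the smallest enclosing circle has BC as diameter.
Centre = midpoint of BC = (-1, 0.5), r² = 117/4 = 29.25.
Centre = (-1, 0.5).

(-1, 0.5)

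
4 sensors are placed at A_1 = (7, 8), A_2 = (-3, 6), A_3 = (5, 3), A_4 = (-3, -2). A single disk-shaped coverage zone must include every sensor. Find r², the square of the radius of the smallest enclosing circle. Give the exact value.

The farthest pair is A_1–A_4 with squared distance 200. The circle on this segment as diameter has centre (2, 3) and r² = 200/4 = 50.
Check A_2: distance² to centre = 34 ≤ 50, so it lies inside.
All remaining points lie in this disk, and no smaller disk contains both endpoints, so this is the minimum enclosing circle.

50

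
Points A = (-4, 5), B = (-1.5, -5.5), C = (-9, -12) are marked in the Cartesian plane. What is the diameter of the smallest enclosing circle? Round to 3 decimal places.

Side lengths²: AB² = 116.5, AC² = 314, BC² = 98.5.
Since AC² = 314 ≥ 116.5 + 98.5 = 215, the angle opposite AC is not acute, so the smallest enclosing circle has AC as diameter.
Centre = midpoint of AC = (-6.5, -3.5), r² = 314/4 = 78.5.
Diameter = 2r = 2√(78.5) ≈ 17.720.

17.720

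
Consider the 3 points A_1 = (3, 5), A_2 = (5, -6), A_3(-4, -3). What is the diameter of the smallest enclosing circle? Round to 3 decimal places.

Side lengths²: A_1A_2² = 125, A_1A_3² = 113, A_2A_3² = 90.
Since A_1A_2² = 125 < 113 + 90 = 203, the triangle is acute, so the smallest enclosing circle is the circumcircle.
Circumcentre = (105/62, -57/62), r² = 70625/1922.
Diameter = 2r = 2√(70625/1922) ≈ 12.124.

12.124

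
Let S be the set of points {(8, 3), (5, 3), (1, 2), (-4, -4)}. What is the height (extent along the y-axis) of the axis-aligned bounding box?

7

max y = 3, min y = -4, so height = 7.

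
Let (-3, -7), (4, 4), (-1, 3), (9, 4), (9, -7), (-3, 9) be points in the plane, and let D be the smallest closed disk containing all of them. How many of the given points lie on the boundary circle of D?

3

The farthest pair is (9, -7)–(-3, 9) with squared distance 400. The circle on this segment as diameter has centre (3, 1) and r² = 400/4 = 100.
Check (-3, -7): distance² to centre = 100 ≤ 100, so it lies inside.
All remaining points lie in this disk, and no smaller disk contains both endpoints, so this is the minimum enclosing circle.
The points at distance exactly r from the centre are (-3, -7), (9, -7), (-3, 9) — 3 points.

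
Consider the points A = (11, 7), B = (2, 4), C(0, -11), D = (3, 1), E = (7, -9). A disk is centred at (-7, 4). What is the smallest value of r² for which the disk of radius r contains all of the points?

365

The required radius is the distance from (-7, 4) to the farthest point.
Squared distances: 333, 81, 274, 109, 365.
Maximum is 365, attained at E.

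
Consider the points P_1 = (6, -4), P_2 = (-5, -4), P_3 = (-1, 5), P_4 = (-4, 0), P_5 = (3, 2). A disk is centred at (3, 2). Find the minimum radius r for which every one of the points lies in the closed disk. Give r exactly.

The required radius is the distance from (3, 2) to the farthest point.
Squared distances: 45, 100, 25, 53, 0.
Maximum is 100, attained at P_2.
r = √100 = 10.

10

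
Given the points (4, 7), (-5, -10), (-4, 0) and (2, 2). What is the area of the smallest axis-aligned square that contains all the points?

The bounding box has width 9 and height 17.
An axis-aligned square enclosing the set must have side ≥ max(width, height).
So the minimum side is max(9, 17) = 17.
Area = 17² = 289.

289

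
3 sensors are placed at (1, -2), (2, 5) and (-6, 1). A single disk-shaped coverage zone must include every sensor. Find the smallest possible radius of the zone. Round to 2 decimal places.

4.63

Call the three points A, B, C in the order given.
Side lengths²: AB² = 50, AC² = 58, BC² = 80.
Since BC² = 80 < 58 + 50 = 108, the triangle is acute, so the smallest enclosing circle is the circumcircle.
Circumcentre = (-19/13, 25/13), r² = 3625/169.
r = √(3625/169) ≈ 4.63.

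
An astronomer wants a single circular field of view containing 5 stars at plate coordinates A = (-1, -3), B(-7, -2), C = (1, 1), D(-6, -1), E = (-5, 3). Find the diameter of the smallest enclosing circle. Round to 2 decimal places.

8.54

By Welzl's lemma the MEC is supported by two points (diametrically opposite) or three points (on a circumcircle).
The farthest pair is B–C with squared distance 73. The circle on this segment as diameter has centre (-3, -0.5) and r² = 73/4 = 18.25.
Check A: distance² to centre = 10.25 ≤ 18.25, so it lies inside.
All remaining points lie in this disk, and no smaller disk contains both endpoints, so this is the minimum enclosing circle.
Diameter = 2r = 2√(18.25) ≈ 8.54.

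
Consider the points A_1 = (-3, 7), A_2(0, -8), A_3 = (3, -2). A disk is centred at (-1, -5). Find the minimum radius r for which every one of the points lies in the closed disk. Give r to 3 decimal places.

The required radius is the distance from (-1, -5) to the farthest point.
Squared distances: 148, 10, 25.
Maximum is 148, attained at A_1.
r = √148 ≈ 12.166.

12.166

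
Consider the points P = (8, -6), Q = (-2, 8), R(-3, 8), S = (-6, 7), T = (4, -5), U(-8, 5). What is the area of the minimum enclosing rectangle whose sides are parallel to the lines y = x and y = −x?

In coordinates u = x + y, v = x − y the rectangle is axis-aligned; the map (x,y)→(u,v) scales areas by 2.
u-values: 2, 6, 5, 1, -1, -3; range = 6 − (-3) = 9.
v-values: 14, -10, -11, -13, 9, -13; range = 14 − (-13) = 27.
Area = (9 × 27) / 2 = 121.5.

121.5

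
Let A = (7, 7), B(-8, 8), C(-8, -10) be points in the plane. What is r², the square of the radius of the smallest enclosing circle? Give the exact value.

29041/225

Side lengths²: AB² = 226, AC² = 514, BC² = 324.
Since AC² = 514 < 324 + 226 = 550, the triangle is acute, so the smallest enclosing circle is the circumcircle.
Circumcentre = (-16/15, -1), r² = 29041/225.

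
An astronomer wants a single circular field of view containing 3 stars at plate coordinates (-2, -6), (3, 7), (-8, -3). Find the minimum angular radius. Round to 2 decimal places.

7.47

Call the three points A, B, C in the order given.
Side lengths²: AB² = 194, AC² = 45, BC² = 221.
Since BC² = 221 < 194 + 45 = 239, the triangle is acute, so the smallest enclosing circle is the circumcircle.
Circumcentre = (-125/62, 91/62), r² = 107185/1922.
r = √(107185/1922) ≈ 7.47.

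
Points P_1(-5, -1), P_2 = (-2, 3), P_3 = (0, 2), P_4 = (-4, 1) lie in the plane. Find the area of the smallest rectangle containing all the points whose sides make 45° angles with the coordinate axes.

12

In coordinates u = x + y, v = x − y the rectangle is axis-aligned; the map (x,y)→(u,v) scales areas by 2.
u-values: -6, 1, 2, -3; range = 2 − (-6) = 8.
v-values: -4, -5, -2, -5; range = -2 − (-5) = 3.
Area = (8 × 3) / 2 = 12.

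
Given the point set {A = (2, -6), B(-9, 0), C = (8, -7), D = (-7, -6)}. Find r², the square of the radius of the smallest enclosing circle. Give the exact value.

The minimum enclosing circle of a finite set is fixed by two of the points (as a diameter) or three (as a circumcircle).
The farthest pair is B–C with squared distance 338. The circle on this segment as diameter has centre (-0.5, -3.5) and r² = 338/4 = 84.5.
Check A: distance² to centre = 12.5 ≤ 84.5, so it lies inside.
All remaining points lie in this disk, and no smaller disk contains both endpoints, so this is the minimum enclosing circle.

84.5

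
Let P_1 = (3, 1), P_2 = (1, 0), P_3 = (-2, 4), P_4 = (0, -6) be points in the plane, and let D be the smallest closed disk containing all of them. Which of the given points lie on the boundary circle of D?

P_3, P_4

The farthest pair is P_3–P_4 with squared distance 104. The circle on this segment as diameter has centre (-1, -1) and r² = 104/4 = 26.
Check P_1: distance² to centre = 20 ≤ 26, so it lies inside.
All remaining points lie in this disk, and no smaller disk contains both endpoints, so this is the minimum enclosing circle.
The points at distance exactly r from the centre are P_3, P_4 — 2 points.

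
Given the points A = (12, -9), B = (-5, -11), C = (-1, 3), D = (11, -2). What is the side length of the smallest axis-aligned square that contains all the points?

17

The bounding box has width 17 and height 14.
An axis-aligned square enclosing the set must have side ≥ max(width, height).
So the minimum side is max(17, 14) = 17.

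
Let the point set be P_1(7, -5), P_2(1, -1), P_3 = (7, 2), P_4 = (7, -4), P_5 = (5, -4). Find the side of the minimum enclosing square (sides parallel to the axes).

7

The bounding box has width 6 and height 7.
An axis-aligned square enclosing the set must have side ≥ max(width, height).
So the minimum side is max(6, 7) = 7.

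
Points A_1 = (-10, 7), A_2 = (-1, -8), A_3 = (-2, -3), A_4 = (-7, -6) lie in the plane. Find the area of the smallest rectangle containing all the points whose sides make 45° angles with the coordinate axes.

120

In coordinates u = x + y, v = x − y the rectangle is axis-aligned; the map (x,y)→(u,v) scales areas by 2.
u-values: -3, -9, -5, -13; range = -3 − (-13) = 10.
v-values: -17, 7, 1, -1; range = 7 − (-17) = 24.
Area = (10 × 24) / 2 = 120.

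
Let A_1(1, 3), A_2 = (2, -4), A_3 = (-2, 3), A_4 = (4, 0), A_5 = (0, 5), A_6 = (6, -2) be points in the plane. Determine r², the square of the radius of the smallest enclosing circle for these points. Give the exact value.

By Welzl's lemma the MEC is supported by two points (diametrically opposite) or three points (on a circumcircle).
The minimum enclosing circle is determined by three boundary points: A_2, A_5, A_6.
Their circumcentre is (2.125, 0.75) with r² = 22.578125.
The farthest remaining point A_3 is at distance² 22.078125 ≤ 22.578125.

22.578125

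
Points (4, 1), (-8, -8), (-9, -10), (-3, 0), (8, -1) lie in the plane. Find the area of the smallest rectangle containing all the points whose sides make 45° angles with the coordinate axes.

156

In coordinates u = x + y, v = x − y the rectangle is axis-aligned; the map (x,y)→(u,v) scales areas by 2.
u-values: 5, -16, -19, -3, 7; range = 7 − (-19) = 26.
v-values: 3, 0, 1, -3, 9; range = 9 − (-3) = 12.
Area = (26 × 12) / 2 = 156.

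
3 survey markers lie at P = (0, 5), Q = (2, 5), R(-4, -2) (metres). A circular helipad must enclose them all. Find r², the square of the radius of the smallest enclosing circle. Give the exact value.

21.25

Side lengths²: PQ² = 4, PR² = 65, QR² = 85.
Since QR² = 85 ≥ 65 + 4 = 69, the angle opposite QR is not acute, so the smallest enclosing circle has QR as diameter.
Centre = midpoint of QR = (-1, 1.5), r² = 85/4 = 21.25.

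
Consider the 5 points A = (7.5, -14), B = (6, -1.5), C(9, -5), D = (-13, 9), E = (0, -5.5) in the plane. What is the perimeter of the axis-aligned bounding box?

Width = max x − min x = 9 − (-13) = 22.
Height = max y − min y = 9 − (-14) = 23.
Perimeter = 2(22 + 23) = 90.

90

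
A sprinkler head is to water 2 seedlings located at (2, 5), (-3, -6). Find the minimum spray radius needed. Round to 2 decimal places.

The smallest circle enclosing two points has them as diameter endpoints.
Centre = midpoint = (-0.5, -0.5); r² = |(2, 5)−(-3, -6)|²/4 = 146/4 = 36.5.
r = √(36.5) ≈ 6.04.

6.04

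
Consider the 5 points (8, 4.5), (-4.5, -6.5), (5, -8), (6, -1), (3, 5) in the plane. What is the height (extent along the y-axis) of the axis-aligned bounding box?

max y = 5, min y = -8, so height = 13.

13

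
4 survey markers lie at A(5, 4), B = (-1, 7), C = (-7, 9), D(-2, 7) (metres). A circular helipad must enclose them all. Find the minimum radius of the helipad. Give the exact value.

The farthest pair is A–C with squared distance 169. The circle on this segment as diameter has centre (-1, 6.5) and r² = 169/4 = 42.25.
Check B: distance² to centre = 0.25 ≤ 42.25, so it lies inside.
All remaining points lie in this disk, and no smaller disk contains both endpoints, so this is the minimum enclosing circle.
r = √(42.25) = 6.5.

6.5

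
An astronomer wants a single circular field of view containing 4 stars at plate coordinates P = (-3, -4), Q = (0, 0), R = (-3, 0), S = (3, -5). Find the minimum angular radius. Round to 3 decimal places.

The farthest pair is R–S with squared distance 61. The circle on this segment as diameter has centre (0, -2.5) and r² = 61/4 = 15.25.
Check P: distance² to centre = 11.25 ≤ 15.25, so it lies inside.
All remaining points lie in this disk, and no smaller disk contains both endpoints, so this is the minimum enclosing circle.
r = √(15.25) ≈ 3.905.

3.905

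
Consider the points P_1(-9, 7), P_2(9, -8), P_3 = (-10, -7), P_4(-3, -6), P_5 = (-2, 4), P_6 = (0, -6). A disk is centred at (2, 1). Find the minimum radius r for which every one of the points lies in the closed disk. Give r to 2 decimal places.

The required radius is the distance from (2, 1) to the farthest point.
Squared distances: 157, 130, 208, 74, 25, 53.
Maximum is 208, attained at P_3.
r = √208 ≈ 14.42.

14.42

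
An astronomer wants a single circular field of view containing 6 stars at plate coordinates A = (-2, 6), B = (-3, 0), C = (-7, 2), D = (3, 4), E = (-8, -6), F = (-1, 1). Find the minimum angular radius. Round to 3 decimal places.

7.433

The farthest pair is D–E with squared distance 221. The circle on this segment as diameter has centre (-2.5, -1) and r² = 221/4 = 55.25.
Check A: distance² to centre = 49.25 ≤ 55.25, so it lies inside.
All remaining points lie in this disk, and no smaller disk contains both endpoints, so this is the minimum enclosing circle.
r = √(55.25) ≈ 7.433.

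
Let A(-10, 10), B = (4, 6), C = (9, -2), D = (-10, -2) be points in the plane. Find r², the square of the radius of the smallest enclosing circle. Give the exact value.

The farthest pair is A–C with squared distance 505. The circle on this segment as diameter has centre (-0.5, 4) and r² = 505/4 = 126.25.
Check B: distance² to centre = 24.25 ≤ 126.25, so it lies inside.
All remaining points lie in this disk, and no smaller disk contains both endpoints, so this is the minimum enclosing circle.

126.25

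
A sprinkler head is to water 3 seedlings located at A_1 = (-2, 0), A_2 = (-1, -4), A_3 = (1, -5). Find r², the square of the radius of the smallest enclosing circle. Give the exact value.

8.5

Side lengths²: A_1A_2² = 17, A_1A_3² = 34, A_2A_3² = 5.
Since A_1A_3² = 34 ≥ 17 + 5 = 22, the angle opposite A_1A_3 is not acute, so the smallest enclosing circle has A_1A_3 as diameter.
Centre = midpoint of A_1A_3 = (-0.5, -2.5), r² = 34/4 = 8.5.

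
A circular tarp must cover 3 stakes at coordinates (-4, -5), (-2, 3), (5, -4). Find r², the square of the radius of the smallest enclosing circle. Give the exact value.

27.88

Call the three points A, B, C in the order given.
Side lengths²: AB² = 68, AC² = 82, BC² = 98.
Since BC² = 98 < 82 + 68 = 150, the triangle is acute, so the smallest enclosing circle is the circumcircle.
Circumcentre = (0.2, -1.8), r² = 27.88.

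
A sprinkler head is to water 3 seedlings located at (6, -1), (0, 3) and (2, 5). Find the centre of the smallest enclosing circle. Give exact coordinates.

(3.4, 1.6)

Call the three points A, B, C in the order given.
Side lengths²: AB² = 52, AC² = 52, BC² = 8.
Since AC² = 52 < 52 + 8 = 60, the triangle is acute, so the smallest enclosing circle is the circumcircle.
Circumcentre = (3.4, 1.6), r² = 13.52.
Centre = (3.4, 1.6).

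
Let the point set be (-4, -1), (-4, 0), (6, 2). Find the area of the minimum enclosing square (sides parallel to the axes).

100

The bounding box has width 10 and height 3.
An axis-aligned square enclosing the set must have side ≥ max(width, height).
So the minimum side is max(10, 3) = 10.
Area = 10² = 100.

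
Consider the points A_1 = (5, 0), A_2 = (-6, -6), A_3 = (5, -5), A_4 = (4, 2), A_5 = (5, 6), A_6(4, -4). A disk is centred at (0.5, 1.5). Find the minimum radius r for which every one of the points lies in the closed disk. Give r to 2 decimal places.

9.92

The required radius is the distance from (0.5, 1.5) to the farthest point.
Squared distances: 22.5, 98.5, 62.5, 12.5, 40.5, 42.5.
Maximum is 98.5, attained at A_2.
r = √(98.5) ≈ 9.92.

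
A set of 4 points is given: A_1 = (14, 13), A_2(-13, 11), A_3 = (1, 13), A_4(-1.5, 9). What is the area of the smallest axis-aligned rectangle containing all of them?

108

x ranges over [-13, 14], width 27.
y ranges over [9, 13], height 4.
Area = 27 × 4 = 108.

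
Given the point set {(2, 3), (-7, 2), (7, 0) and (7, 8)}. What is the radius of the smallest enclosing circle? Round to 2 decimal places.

By Welzl's lemma the MEC is supported by two points (diametrically opposite) or three points (on a circumcircle).
The minimum enclosing circle is determined by three boundary points: (-7, 2), (7, 0), (7, 8).
Their circumcentre is (3/7, 4) with r² = 2900/49.
The farthest remaining point (2, 3) is at distance² 170/49 ≤ 2900/49.
r = √(2900/49) ≈ 7.69.

7.69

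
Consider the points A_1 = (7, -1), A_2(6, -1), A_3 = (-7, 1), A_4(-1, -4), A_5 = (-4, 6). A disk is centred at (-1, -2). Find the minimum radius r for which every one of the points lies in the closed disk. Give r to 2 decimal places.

The required radius is the distance from (-1, -2) to the farthest point.
Squared distances: 65, 50, 45, 4, 73.
Maximum is 73, attained at A_5.
r = √73 ≈ 8.54.

8.54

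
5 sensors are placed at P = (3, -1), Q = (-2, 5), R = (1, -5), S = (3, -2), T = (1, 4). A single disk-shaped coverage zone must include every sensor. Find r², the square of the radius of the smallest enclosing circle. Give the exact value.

The farthest pair is Q–R with squared distance 109. The circle on this segment as diameter has centre (-0.5, 0) and r² = 109/4 = 27.25.
Check P: distance² to centre = 13.25 ≤ 27.25, so it lies inside.
All remaining points lie in this disk, and no smaller disk contains both endpoints, so this is the minimum enclosing circle.

27.25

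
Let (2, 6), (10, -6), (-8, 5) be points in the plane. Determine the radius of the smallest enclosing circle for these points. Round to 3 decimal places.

10.548

Call the three points A, B, C in the order given.
Side lengths²: AB² = 208, AC² = 101, BC² = 445.
Since BC² = 445 ≥ 208 + 101 = 309, the angle opposite BC is not acute, so the smallest enclosing circle has BC as diameter.
Centre = midpoint of BC = (1, -0.5), r² = 445/4 = 111.25.
r = √(111.25) ≈ 10.548.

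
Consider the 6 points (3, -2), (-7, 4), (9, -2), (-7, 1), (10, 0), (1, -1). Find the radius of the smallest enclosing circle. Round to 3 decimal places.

By Welzl's lemma the MEC is supported by two points (diametrically opposite) or three points (on a circumcircle).
The farthest pair is (-7, 4)–(10, 0) with squared distance 305. The circle on this segment as diameter has centre (1.5, 2) and r² = 305/4 = 76.25.
Check (3, -2): distance² to centre = 18.25 ≤ 76.25, so it lies inside.
All remaining points lie in this disk, and no smaller disk contains both endpoints, so this is the minimum enclosing circle.
r = √(76.25) ≈ 8.732.

8.732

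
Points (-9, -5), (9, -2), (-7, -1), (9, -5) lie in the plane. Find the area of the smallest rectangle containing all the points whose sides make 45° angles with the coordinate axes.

210

In coordinates u = x + y, v = x − y the rectangle is axis-aligned; the map (x,y)→(u,v) scales areas by 2.
u-values: -14, 7, -8, 4; range = 7 − (-14) = 21.
v-values: -4, 11, -6, 14; range = 14 − (-6) = 20.
Area = (21 × 20) / 2 = 210.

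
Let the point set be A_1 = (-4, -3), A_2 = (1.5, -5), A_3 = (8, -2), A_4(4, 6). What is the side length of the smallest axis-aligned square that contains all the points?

The bounding box has width 12 and height 11.
An axis-aligned square enclosing the set must have side ≥ max(width, height).
So the minimum side is max(12, 11) = 12.

12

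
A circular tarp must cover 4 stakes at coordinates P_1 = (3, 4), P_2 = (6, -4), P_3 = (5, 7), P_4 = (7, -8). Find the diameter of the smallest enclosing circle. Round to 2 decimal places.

15.13

The farthest pair is P_3–P_4 with squared distance 229. The circle on this segment as diameter has centre (6, -0.5) and r² = 229/4 = 57.25.
Check P_1: distance² to centre = 29.25 ≤ 57.25, so it lies inside.
All remaining points lie in this disk, and no smaller disk contains both endpoints, so this is the minimum enclosing circle.
Diameter = 2r = 2√(57.25) ≈ 15.13.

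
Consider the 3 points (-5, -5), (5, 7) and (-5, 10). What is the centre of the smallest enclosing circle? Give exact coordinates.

Call the three points A, B, C in the order given.
Side lengths²: AB² = 244, AC² = 225, BC² = 109.
Since AB² = 244 < 225 + 109 = 334, the triangle is acute, so the smallest enclosing circle is the circumcircle.
Circumcentre = (-1.8, 2.5), r² = 66.49.
Centre = (-1.8, 2.5).

(-1.8, 2.5)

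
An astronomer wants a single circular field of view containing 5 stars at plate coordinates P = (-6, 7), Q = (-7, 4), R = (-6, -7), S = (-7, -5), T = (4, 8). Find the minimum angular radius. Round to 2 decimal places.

The farthest pair is R–T with squared distance 325. The circle on this segment as diameter has centre (-1, 0.5) and r² = 325/4 = 81.25.
Check P: distance² to centre = 67.25 ≤ 81.25, so it lies inside.
All remaining points lie in this disk, and no smaller disk contains both endpoints, so this is the minimum enclosing circle.
r = √(81.25) ≈ 9.01.

9.01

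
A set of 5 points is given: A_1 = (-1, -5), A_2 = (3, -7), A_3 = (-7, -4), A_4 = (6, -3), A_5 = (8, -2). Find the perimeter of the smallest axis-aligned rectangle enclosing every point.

Width = max x − min x = 8 − (-7) = 15.
Height = max y − min y = -2 − (-7) = 5.
Perimeter = 2(15 + 5) = 40.

40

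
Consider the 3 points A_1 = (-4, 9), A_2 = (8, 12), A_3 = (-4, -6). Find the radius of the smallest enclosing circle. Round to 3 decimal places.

Side lengths²: A_1A_2² = 153, A_1A_3² = 225, A_2A_3² = 468.
Since A_2A_3² = 468 ≥ 225 + 153 = 378, the angle opposite A_2A_3 is not acute, so the smallest enclosing circle has A_2A_3 as diameter.
Centre = midpoint of A_2A_3 = (2, 3), r² = 468/4 = 117.
r = √117 ≈ 10.817.

10.817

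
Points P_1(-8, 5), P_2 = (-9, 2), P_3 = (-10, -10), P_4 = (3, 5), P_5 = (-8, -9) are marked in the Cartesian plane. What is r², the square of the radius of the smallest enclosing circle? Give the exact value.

By Welzl's lemma the MEC is supported by two points (diametrically opposite) or three points (on a circumcircle).
The farthest pair is P_3–P_4 with squared distance 394. The circle on this segment as diameter has centre (-3.5, -2.5) and r² = 394/4 = 98.5.
Check P_1: distance² to centre = 76.5 ≤ 98.5, so it lies inside.
All remaining points lie in this disk, and no smaller disk contains both endpoints, so this is the minimum enclosing circle.

98.5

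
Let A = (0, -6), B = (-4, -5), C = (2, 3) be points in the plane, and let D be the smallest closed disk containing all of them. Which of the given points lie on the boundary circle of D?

A, B, C

Side lengths²: AB² = 17, AC² = 85, BC² = 100.
Since BC² = 100 < 85 + 17 = 102, the triangle is acute, so the smallest enclosing circle is the circumcircle.
Circumcentre = (-17/19, -41/38), r² = 36125/1444.
The points at distance exactly r from the centre are A, B, C — 3 points.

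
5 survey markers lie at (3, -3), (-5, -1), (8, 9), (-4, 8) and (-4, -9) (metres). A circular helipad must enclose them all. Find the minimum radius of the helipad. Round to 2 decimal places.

The minimum enclosing circle of a finite set is fixed by two of the points (as a diameter) or three (as a circumcircle).
The farthest pair is (8, 9)–(-4, -9) with squared distance 468. The circle on this segment as diameter has centre (2, 0) and r² = 468/4 = 117.
Check (3, -3): distance² to centre = 10 ≤ 117, so it lies inside.
All remaining points lie in this disk, and no smaller disk contains both endpoints, so this is the minimum enclosing circle.
r = √117 ≈ 10.82.

10.82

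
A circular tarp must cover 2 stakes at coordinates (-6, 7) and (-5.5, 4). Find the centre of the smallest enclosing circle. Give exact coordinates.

The smallest circle enclosing two points has them as diameter endpoints.
Centre = midpoint = (-5.75, 5.5); r² = |(-6, 7)−(-5.5, 4)|²/4 = 9.25/4 = 2.3125.
Centre = (-5.75, 5.5).

(-5.75, 5.5)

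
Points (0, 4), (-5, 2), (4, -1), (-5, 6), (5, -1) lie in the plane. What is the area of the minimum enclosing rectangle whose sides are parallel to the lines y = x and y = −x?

In coordinates u = x + y, v = x − y the rectangle is axis-aligned; the map (x,y)→(u,v) scales areas by 2.
u-values: 4, -3, 3, 1, 4; range = 4 − (-3) = 7.
v-values: -4, -7, 5, -11, 6; range = 6 − (-11) = 17.
Area = (7 × 17) / 2 = 59.5.

59.5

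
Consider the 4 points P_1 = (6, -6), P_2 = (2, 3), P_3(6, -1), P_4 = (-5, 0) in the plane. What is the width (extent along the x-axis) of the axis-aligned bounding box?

max x = 6, min x = -5, so width = 11.

11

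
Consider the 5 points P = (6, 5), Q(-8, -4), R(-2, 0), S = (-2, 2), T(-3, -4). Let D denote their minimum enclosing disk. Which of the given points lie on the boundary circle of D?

P, Q

The farthest pair is P–Q with squared distance 277. The circle on this segment as diameter has centre (-1, 0.5) and r² = 277/4 = 69.25.
Check R: distance² to centre = 1.25 ≤ 69.25, so it lies inside.
All remaining points lie in this disk, and no smaller disk contains both endpoints, so this is the minimum enclosing circle.
The points at distance exactly r from the centre are P, Q — 2 points.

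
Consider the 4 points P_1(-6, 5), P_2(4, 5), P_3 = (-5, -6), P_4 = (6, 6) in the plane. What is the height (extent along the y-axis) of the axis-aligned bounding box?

12

max y = 6, min y = -6, so height = 12.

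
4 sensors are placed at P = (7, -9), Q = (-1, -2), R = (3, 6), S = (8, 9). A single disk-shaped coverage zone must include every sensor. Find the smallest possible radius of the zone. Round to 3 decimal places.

9.014

A smallest enclosing disk is always determined by at most three of the input points on its boundary.
The farthest pair is P–S with squared distance 325. The circle on this segment as diameter has centre (7.5, 0) and r² = 325/4 = 81.25.
Check Q: distance² to centre = 76.25 ≤ 81.25, so it lies inside.
All remaining points lie in this disk, and no smaller disk contains both endpoints, so this is the minimum enclosing circle.
r = √(81.25) ≈ 9.014.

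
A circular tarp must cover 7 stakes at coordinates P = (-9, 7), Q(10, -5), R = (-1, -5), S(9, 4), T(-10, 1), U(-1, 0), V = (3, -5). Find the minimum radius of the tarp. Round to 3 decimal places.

11.236

The farthest pair is P–Q with squared distance 505. The circle on this segment as diameter has centre (0.5, 1) and r² = 505/4 = 126.25.
Check R: distance² to centre = 38.25 ≤ 126.25, so it lies inside.
All remaining points lie in this disk, and no smaller disk contains both endpoints, so this is the minimum enclosing circle.
r = √(126.25) ≈ 11.236.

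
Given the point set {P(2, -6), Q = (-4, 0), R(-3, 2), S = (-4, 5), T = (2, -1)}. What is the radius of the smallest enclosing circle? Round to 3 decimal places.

6.265

The farthest pair is P–S with squared distance 157. The circle on this segment as diameter has centre (-1, -0.5) and r² = 157/4 = 39.25.
Check Q: distance² to centre = 9.25 ≤ 39.25, so it lies inside.
All remaining points lie in this disk, and no smaller disk contains both endpoints, so this is the minimum enclosing circle.
r = √(39.25) ≈ 6.265.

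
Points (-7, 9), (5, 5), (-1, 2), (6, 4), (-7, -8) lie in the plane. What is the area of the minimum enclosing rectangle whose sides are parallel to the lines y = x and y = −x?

225

In coordinates u = x + y, v = x − y the rectangle is axis-aligned; the map (x,y)→(u,v) scales areas by 2.
u-values: 2, 10, 1, 10, -15; range = 10 − (-15) = 25.
v-values: -16, 0, -3, 2, 1; range = 2 − (-16) = 18.
Area = (25 × 18) / 2 = 225.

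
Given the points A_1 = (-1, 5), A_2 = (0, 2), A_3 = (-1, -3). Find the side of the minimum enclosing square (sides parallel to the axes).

8

The bounding box has width 1 and height 8.
An axis-aligned square enclosing the set must have side ≥ max(width, height).
So the minimum side is max(1, 8) = 8.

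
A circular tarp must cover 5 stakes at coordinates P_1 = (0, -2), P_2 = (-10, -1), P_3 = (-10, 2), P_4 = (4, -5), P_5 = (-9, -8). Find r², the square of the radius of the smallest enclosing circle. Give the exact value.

44945/722

The minimum enclosing circle is determined by three boundary points: P_3, P_4, P_5.
Their circumcentre is (-131/38, -91/38) with r² = 44945/722.
The farthest remaining point P_2 is at distance² 32405/722 ≤ 44945/722.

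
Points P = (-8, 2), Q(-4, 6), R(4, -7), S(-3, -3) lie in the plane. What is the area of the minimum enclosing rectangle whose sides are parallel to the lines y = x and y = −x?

84

In coordinates u = x + y, v = x − y the rectangle is axis-aligned; the map (x,y)→(u,v) scales areas by 2.
u-values: -6, 2, -3, -6; range = 2 − (-6) = 8.
v-values: -10, -10, 11, 0; range = 11 − (-10) = 21.
Area = (8 × 21) / 2 = 84.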